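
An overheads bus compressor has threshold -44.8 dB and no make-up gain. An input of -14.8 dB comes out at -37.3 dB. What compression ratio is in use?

4:1

Input overshoot = -14.8 − (-44.8) = 30 dB; output overshoot = -37.3 − (-44.8) = 7.5 dB.
Ratio = 30 / 7.5 = 4.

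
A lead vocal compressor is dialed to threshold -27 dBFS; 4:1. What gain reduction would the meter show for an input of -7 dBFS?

15 dB

Overshoot = -7 − (-27) = 20 dB.
After 4:1 compression the overshoot becomes 20/4 = 5 dB.
GR = overshoot in − overshoot out = 20 − 5 = 15 dB.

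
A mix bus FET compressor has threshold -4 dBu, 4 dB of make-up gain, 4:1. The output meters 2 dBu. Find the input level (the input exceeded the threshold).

Before make-up, the level was 2 − 4 = -2 dBu.
The compressed level sits -2 − (-4) = 2 dB over threshold.
Before 4:1 compression the overshoot was 2 × 4 = 8 dB, so input = -4 + 8 = 4 dBu.

4 dBu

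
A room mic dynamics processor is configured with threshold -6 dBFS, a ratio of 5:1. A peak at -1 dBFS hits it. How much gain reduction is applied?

The signal is 5 dB above threshold.
After 5:1 compression the overshoot becomes 5/5 = 1 dB.
GR = overshoot in − overshoot out = 5 − 1 = 4 dB.

4 dB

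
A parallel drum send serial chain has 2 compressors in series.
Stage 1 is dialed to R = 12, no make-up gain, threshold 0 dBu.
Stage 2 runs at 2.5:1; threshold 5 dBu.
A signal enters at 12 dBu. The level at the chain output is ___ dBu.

Stage 1: 12 dB above 0 dBu, reduced 12:1 to 1 dB above → 1 dBu.
Stage 2: 1 dBu ≤ 5 dBu, so stage 2 doesn't engage; output 1 dBu.

1 dBu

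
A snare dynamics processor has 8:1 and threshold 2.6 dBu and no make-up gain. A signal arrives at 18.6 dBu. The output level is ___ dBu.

4.6 dBu

18.6 dBu sits 16 dB over threshold.
The 16 dB excess becomes 2 dB after 8:1 reduction.
That puts the output at 4.6 dBu.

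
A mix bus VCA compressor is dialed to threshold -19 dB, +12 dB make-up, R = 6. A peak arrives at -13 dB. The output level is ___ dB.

-6 dB

The input is 6 dB above the -19 dB threshold.
At 6:1 the overshoot is divided by 6, leaving 1 dB above threshold.
That puts the output at -18 dB; make-up adds 12 dB, giving -6 dB.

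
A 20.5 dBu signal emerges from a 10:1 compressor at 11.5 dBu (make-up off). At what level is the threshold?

10.5 dBu

Input is 10 dB above T (since output overshoot × R = input overshoot: (11.5 − T)·10 = 20.5 − T gives T = 10.5 dBu).
Check: 10.5 + (20.5 − 10.5)/10 = 10.5 + 1 = 11.5 dBu. ✓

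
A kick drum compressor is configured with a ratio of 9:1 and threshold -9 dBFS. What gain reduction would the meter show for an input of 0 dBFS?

Overshoot = 0 − (-9) = 9 dB.
At 9:1, output sits 9/9 = 1 dB above threshold.
Gain reduction = 9 − 1 = 8 dB.

8 dB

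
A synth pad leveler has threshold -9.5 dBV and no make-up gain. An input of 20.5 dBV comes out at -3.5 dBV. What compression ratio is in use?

5:1

Input overshoot = 20.5 − (-9.5) = 30 dB; output overshoot = -3.5 − (-9.5) = 6 dB.
Ratio = 30 / 6 = 5.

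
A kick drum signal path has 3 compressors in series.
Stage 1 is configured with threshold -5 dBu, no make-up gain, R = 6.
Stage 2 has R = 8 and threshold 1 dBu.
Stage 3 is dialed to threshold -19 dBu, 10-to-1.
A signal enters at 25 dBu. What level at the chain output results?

-17.1 dBu

Stage 1: 30 dB above -5 dBu, reduced 6:1 to 5 dB above → 0 dBu.
Stage 2: below threshold (0 ≤ 1); passes unchanged; output 0 dBu.
Stage 3: 19 dB above -19 dBu, reduced 10:1 to 1.9 dB above → -17.1 dBu.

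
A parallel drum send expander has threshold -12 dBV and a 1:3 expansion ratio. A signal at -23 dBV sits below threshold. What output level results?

-45 dBV

Below threshold, a 1:3 expander applies gain = (3−1)×(T − x) of attenuation.
(3−1) × 11 = 22 dB, so output = -23 − 22 = -45 dBV.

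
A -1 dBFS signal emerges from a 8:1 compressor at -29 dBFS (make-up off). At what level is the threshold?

-33 dBFS

Let T be the threshold. Output overshoot = (input overshoot)/R, so -29 − T = (-1 − T)/8.
8·(-29 − T) = -1 − T → 7·T = -232 − (-1) = -231.
T = -231/7 = -33 dBFS.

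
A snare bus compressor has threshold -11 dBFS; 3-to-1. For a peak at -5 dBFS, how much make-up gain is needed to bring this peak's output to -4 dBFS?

5 dB

The peak compresses to -11 + 6/3 = -9 dBFS.
To reach -4 dBFS requires -4 − (-9) = 5 dB of make-up.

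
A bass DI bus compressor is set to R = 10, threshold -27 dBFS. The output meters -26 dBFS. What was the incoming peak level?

That's 1 dB above the -27 dBFS threshold.
Before 10:1 compression the overshoot was 1 × 10 = 10 dB, so input = -27 + 10 = -17 dBFS.

-17 dBFS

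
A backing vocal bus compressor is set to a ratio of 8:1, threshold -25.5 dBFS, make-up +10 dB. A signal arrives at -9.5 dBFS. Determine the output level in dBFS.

The input is 16 dB above the -25.5 dBFS threshold.
The 16 dB excess becomes 2 dB after 8:1 reduction.
So the level is -25.5 + 2 = -23.5 dBFS; make-up adds 10 dB, giving -13.5 dBFS.

-13.5 dBFS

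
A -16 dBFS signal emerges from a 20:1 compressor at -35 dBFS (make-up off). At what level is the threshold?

-36 dBFS

Let T be the threshold. Output overshoot = (input overshoot)/R, so -35 − T = (-16 − T)/20.
20·(-35 − T) = -16 − T → 19·T = -700 − (-16) = -684.
T = -684/19 = -36 dBFS.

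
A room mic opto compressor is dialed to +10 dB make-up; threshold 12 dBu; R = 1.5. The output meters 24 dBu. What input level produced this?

15 dBu

Before make-up, the level was 24 − 10 = 14 dBu.
The compressed level sits 14 − 12 = 2 dB over threshold.
Before 1.5:1 compression the overshoot was 2 × 1.5 = 3 dB, so input = 12 + 3 = 15 dBu.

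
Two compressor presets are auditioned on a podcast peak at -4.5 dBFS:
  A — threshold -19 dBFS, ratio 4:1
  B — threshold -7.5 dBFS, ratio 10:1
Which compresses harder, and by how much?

A: GR = 14.5 − 14.5/4 = 10.875 dB.
B: GR = 3 − 3/10 = 2.7 dB.
Difference: 8.175 dB in favour of A.

A, by 8.175 dB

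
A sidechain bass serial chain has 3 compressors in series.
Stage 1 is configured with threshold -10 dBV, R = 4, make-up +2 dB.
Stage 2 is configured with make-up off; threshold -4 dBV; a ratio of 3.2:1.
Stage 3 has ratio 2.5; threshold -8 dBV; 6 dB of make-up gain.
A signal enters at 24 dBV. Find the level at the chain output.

0.1625 dBV

Stage 1: 34 dB above -10 dBV, reduced 4:1 to 8.5 dB above → -1.5 dBV; +2 dB make-up → 0.5 dBV.
Stage 2: 4.5 dB above -4 dBV, reduced 3.2:1 to 1.40625 dB above → -2.59375 dBV.
Stage 3: -2.59375 dBV is 5.40625 dB over -8 dBV; at 2.5:1 that becomes 2.1625 dB over, giving -5.8375 dBV; +6 dB make-up → 0.1625 dBV.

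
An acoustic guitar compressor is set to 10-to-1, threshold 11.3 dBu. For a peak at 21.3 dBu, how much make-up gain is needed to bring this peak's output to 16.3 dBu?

Without make-up, output = threshold + overshoot/10 = 11.3 + 1 = 12.3 dBu.
Gap to target: 4 dB.

4 dB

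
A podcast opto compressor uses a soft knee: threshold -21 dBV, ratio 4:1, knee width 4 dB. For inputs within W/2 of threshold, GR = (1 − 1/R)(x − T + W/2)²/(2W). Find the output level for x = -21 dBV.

-21.375 dBV

x − T + W/2 = -21 − (-21) + 2 = 2.
GR = (1 − 1/4) × 2² / 8 = 0.75 × 4 / 8 = 0.375 dB.
Output = -21 − 0.375 = -21.375 dBV.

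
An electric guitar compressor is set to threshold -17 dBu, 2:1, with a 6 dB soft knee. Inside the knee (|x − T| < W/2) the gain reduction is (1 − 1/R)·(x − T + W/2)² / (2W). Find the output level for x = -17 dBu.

x − T + W/2 = -17 − (-17) + 3 = 3.
GR = (1 − 1/2) × 3² / 12 = 0.5 × 9 / 12 = 0.375 dB.
Output = -17 − 0.375 = -17.375 dBu.

-17.375 dBu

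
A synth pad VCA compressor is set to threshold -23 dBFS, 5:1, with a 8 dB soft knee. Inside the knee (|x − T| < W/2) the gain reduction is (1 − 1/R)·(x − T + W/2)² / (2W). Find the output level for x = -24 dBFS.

x − T + W/2 = -24 − (-23) + 4 = 3.
GR = (1 − 1/5) × 3² / 16 = 0.8 × 9 / 16 = 0.45 dB.
Output = -24 − 0.45 = -24.45 dBFS.

-24.45 dBFS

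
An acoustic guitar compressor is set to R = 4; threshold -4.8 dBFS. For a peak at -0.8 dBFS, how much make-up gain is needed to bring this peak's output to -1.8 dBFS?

2 dB

The peak compresses to -4.8 + 4/4 = -3.8 dBFS.
To reach -1.8 dBFS requires -1.8 − (-3.8) = 2 dB of make-up.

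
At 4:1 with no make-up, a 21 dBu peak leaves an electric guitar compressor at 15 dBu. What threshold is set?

Input is 8 dB above T (since output overshoot × R = input overshoot: (15 − T)·4 = 21 − T gives T = 13 dBu).
Check: 13 + (21 − 13)/4 = 13 + 2 = 15 dBu. ✓

13 dBu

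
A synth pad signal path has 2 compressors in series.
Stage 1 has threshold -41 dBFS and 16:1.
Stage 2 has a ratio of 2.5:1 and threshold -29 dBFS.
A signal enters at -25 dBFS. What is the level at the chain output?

Stage 1: 16 dB above -41 dBFS, reduced 16:1 to 1 dB above → -40 dBFS.
Stage 2: below threshold (-40 ≤ -29); passes unchanged; output -40 dBFS.

-40 dBFS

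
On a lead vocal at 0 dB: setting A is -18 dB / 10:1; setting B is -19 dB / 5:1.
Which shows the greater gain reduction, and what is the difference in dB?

A, by 1 dB

A: 18 dB over, compressed to 1.8 dB over, so 16.2 dB of GR.
B: 19 dB over, compressed to 3.8 dB over, so 15.2 dB of GR.
Difference: 1 dB in favour of A.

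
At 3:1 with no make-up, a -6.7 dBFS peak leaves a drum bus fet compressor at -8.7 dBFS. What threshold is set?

Gain reduction = -6.7 − (-8.7) = 2 dB; output overshoot = GR / (R − 1) = 2 / 2 = 1 dB.
Threshold = output − output overshoot = -8.7 − 1 = -9.7 dBFS.

-9.7 dBFS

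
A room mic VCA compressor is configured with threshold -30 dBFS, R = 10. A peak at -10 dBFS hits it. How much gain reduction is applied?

18 dB

Overshoot = -10 − (-30) = 20 dB.
At 10:1, output sits 20/10 = 2 dB above threshold.
Gain reduction = 20 − 2 = 18 dB.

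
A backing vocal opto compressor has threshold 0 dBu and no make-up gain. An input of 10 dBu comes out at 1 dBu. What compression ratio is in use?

10:1

Input overshoot = 10 − 0 = 10 dB; output overshoot = 1 − 0 = 1 dB.
Ratio = 10 / 1 = 10.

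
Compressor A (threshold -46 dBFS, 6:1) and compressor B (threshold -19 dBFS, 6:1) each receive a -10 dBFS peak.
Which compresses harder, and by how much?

A: overshoot 36 dB → output overshoot 6 dB → GR 30 dB.
B: overshoot 9 dB → output overshoot 1.5 dB → GR 7.5 dB.
Difference: 22.5 dB in favour of A.

A, by 22.5 dB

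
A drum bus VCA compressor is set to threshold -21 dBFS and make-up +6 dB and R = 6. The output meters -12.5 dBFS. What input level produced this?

Remove make-up: -12.5 − 6 = -18.5 dBFS.
The compressed level sits -18.5 − (-21) = 2.5 dB over threshold.
Undo the ratio: input overshoot = 2.5 × 6 = 15 dB, giving input = -6 dBFS.

-6 dBFS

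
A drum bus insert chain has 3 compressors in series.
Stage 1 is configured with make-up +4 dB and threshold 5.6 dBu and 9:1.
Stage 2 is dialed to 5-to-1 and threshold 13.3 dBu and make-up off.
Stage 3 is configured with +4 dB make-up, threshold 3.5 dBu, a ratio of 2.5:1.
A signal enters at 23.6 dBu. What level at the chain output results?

10.74 dBu

Stage 1: 23.6 dBu is 18 dB over 5.6 dBu; at 9:1 that becomes 2 dB over, giving 7.6 dBu; +4 dB make-up → 11.6 dBu.
Stage 2: 11.6 dBu is at or below the 13.3 dBu threshold — no compression; output 11.6 dBu.
Stage 3: 11.6 dBu is 8.1 dB over 3.5 dBu; at 2.5:1 that becomes 3.24 dB over, giving 6.74 dBu; +4 dB make-up → 10.74 dBu.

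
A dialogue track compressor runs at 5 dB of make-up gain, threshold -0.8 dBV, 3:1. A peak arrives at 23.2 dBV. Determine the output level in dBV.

Overshoot: 23.2 − (-0.8) = 24 dB.
The 24 dB excess becomes 8 dB after 3:1 reduction.
Output = -0.8 + 8 = 7.2 dBV; make-up adds 5 dB, giving 12.2 dBV.

12.2 dBV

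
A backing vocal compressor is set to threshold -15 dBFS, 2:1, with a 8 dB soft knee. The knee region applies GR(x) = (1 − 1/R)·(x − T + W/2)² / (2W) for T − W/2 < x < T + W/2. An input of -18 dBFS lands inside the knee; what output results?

x − T + W/2 = -18 − (-15) + 4 = 1.
GR = (1 − 1/2) × 1² / 16 = 0.5 × 1 / 16 = 0.03125 dB.
Output = -18 − 0.03125 = -18.03125 dBFS.

-18.03125 dBFS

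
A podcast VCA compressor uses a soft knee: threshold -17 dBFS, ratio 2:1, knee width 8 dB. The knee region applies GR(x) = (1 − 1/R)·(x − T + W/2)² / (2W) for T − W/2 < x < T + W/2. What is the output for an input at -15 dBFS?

-16.125 dBFS

x − T + W/2 = -15 − (-17) + 4 = 6.
GR = (1 − 1/2) × 6² / 16 = 0.5 × 36 / 16 = 1.125 dB.
Output = -15 − 1.125 = -16.125 dBFS.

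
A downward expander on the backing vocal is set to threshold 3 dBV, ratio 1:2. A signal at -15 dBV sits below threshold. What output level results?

-33 dBV

Undershoot = 3 − (-15) = 18 dB.
At 1:2, that expands to 36 dB under threshold.
Output = 3 − 36 = -33 dBV.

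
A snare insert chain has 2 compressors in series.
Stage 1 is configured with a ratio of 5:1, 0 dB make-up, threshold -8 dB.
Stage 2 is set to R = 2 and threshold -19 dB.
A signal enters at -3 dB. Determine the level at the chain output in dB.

Stage 1: -3 dB is 5 dB over -8 dB; at 5:1 that becomes 1 dB over, giving -7 dB.
Stage 2: overshoot 12 dB → 12/2 = 6 dB → -13 dB.

-13 dB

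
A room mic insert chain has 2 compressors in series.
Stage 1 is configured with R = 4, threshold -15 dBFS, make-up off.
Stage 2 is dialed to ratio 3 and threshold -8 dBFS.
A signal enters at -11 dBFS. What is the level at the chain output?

-14 dBFS

Stage 1: 4 dB above -15 dBFS, reduced 4:1 to 1 dB above → -14 dBFS.
Stage 2: -14 dBFS is at or below the -8 dBFS threshold — no compression; output -14 dBFS.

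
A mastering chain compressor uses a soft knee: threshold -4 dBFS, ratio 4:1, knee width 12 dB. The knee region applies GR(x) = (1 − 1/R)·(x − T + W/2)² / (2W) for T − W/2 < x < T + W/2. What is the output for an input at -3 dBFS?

-4.53125 dBFS

x − T + W/2 = -3 − (-4) + 6 = 7.
GR = (1 − 1/4) × 7² / 24 = 0.75 × 49 / 24 = 1.53125 dB.
Output = -3 − 1.53125 = -4.53125 dBFS.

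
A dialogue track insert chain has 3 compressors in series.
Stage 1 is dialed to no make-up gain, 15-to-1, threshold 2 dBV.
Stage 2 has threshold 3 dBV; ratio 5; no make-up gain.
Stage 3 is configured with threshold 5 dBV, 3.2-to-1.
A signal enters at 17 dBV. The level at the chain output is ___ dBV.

3 dBV

Stage 1: 15 dB above 2 dBV, reduced 15:1 to 1 dB above → 3 dBV.
Stage 2: 3 dBV ≤ 3 dBV, so stage 2 doesn't engage; output 3 dBV.
Stage 3: 3 dBV ≤ 5 dBV, so stage 3 doesn't engage; output 3 dBV.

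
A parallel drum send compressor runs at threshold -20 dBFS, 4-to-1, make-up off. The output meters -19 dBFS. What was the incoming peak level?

The compressed level sits -19 − (-20) = 1 dB over threshold.
Before 4:1 compression the overshoot was 1 × 4 = 4 dB, so input = -20 + 4 = -16 dBFS.

-16 dBFS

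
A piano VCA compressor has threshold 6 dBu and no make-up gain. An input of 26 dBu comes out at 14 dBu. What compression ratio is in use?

Input overshoot = 26 − 6 = 20 dB; output overshoot = 14 − 6 = 8 dB.
Ratio = 20 / 8 = 2.5.

2.5:1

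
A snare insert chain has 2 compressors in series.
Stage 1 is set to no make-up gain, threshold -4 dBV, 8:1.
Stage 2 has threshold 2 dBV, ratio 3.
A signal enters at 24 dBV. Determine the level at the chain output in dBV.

-0.5 dBV

Stage 1: overshoot 28 dB → 28/8 = 3.5 dB → -0.5 dBV.
Stage 2: -0.5 dBV ≤ 2 dBV, so stage 2 doesn't engage; output -0.5 dBV.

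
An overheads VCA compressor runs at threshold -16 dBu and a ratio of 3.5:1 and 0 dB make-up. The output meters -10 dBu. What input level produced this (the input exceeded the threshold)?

5 dBu

That's 6 dB above the -16 dBu threshold.
Undo the ratio: input overshoot = 6 × 3.5 = 21 dB, giving input = 5 dBu.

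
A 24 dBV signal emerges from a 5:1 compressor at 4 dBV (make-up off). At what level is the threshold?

-1 dBV

Gain reduction = 24 − 4 = 20 dB; output overshoot = GR / (R − 1) = 20 / 4 = 5 dB.
Threshold = output − output overshoot = 4 − 5 = -1 dBV.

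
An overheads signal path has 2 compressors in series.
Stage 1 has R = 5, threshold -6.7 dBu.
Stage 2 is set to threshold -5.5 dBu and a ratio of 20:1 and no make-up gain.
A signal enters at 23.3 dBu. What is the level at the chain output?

Stage 1: 30 dB above -6.7 dBu, reduced 5:1 to 6 dB above → -0.7 dBu.
Stage 2: -0.7 dBu is 4.8 dB over -5.5 dBu; at 20:1 that becomes 0.24 dB over, giving -5.26 dBu.

-5.26 dBu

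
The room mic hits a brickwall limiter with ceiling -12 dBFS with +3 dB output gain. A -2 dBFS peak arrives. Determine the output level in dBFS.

The limiter clamps the peak to its -12 dBFS ceiling.
Output gain then adds 3 dB: -12 + 3 = -9 dBFS.

-9 dBFS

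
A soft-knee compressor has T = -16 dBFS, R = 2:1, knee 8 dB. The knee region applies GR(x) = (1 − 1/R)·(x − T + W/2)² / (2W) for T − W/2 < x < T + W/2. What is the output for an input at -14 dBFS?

x − T + W/2 = -14 − (-16) + 4 = 6.
GR = (1 − 1/2) × 6² / 16 = 0.5 × 36 / 16 = 1.125 dB.
Output = -14 − 1.125 = -15.125 dBFS.

-15.125 dBFS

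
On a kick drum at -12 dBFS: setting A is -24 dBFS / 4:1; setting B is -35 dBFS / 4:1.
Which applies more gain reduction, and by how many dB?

B, by 8.25 dB

A: overshoot 12 dB → output overshoot 3 dB → GR 9 dB.
B: overshoot 23 dB → output overshoot 5.75 dB → GR 17.25 dB.
Difference: 8.25 dB in favour of B.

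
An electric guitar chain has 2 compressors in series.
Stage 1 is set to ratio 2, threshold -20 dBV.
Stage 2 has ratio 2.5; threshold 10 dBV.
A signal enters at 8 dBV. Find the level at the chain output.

Stage 1: 8 dBV is 28 dB over -20 dBV; at 2:1 that becomes 14 dB over, giving -6 dBV.
Stage 2: -6 dBV is at or below the 10 dBV threshold — no compression; output -6 dBV.

-6 dBV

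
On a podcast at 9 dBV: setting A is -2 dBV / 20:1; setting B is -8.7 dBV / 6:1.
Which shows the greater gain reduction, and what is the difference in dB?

B, by 4.3 dB

A: GR = 11 − 11/20 = 10.45 dB.
B: GR = 17.7 − 17.7/6 = 14.75 dB.
B applies 4.3 dB more gain reduction.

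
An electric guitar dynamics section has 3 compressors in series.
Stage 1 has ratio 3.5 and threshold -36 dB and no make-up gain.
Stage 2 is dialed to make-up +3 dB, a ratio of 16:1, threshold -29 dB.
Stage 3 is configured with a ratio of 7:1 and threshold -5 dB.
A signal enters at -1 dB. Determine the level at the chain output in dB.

Stage 1: -1 dB is 35 dB over -36 dB; at 3.5:1 that becomes 10 dB over, giving -26 dB.
Stage 2: overshoot 3 dB → 3/16 = 0.1875 dB → -28.8125 dB; +3 dB make-up → -25.8125 dB.
Stage 3: below threshold (-25.8125 ≤ -5); passes unchanged; output -25.8125 dB.

-25.8125 dB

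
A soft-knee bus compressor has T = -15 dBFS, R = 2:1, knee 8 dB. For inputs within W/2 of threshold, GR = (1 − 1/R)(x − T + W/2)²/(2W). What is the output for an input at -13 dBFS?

-14.125 dBFS

x − T + W/2 = -13 − (-15) + 4 = 6.
GR = (1 − 1/2) × 6² / 16 = 0.5 × 36 / 16 = 1.125 dB.
Output = -13 − 1.125 = -14.125 dBFS.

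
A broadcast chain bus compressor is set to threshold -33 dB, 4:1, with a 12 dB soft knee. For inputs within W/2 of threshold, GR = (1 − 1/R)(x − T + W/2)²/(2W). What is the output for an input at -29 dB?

x − T + W/2 = -29 − (-33) + 6 = 10.
GR = (1 − 1/4) × 10² / 24 = 0.75 × 100 / 24 = 3.125 dB.
Output = -29 − 3.125 = -32.125 dB.

-32.125 dB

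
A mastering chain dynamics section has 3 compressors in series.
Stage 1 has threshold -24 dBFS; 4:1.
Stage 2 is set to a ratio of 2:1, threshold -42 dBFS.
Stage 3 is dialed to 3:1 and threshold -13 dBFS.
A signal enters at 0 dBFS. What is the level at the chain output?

Stage 1: 0 dBFS is 24 dB over -24 dBFS; at 4:1 that becomes 6 dB over, giving -18 dBFS.
Stage 2: -18 dBFS is 24 dB over -42 dBFS; at 2:1 that becomes 12 dB over, giving -30 dBFS.
Stage 3: below threshold (-30 ≤ -13); passes unchanged; output -30 dBFS.

-30 dBFS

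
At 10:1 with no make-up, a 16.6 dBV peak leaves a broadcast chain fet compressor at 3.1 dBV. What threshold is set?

1.6 dBV

Input is 15 dB above T (since output overshoot × R = input overshoot: (3.1 − T)·10 = 16.6 − T gives T = 1.6 dBV).
Check: 1.6 + (16.6 − 1.6)/10 = 1.6 + 1.5 = 3.1 dBV. ✓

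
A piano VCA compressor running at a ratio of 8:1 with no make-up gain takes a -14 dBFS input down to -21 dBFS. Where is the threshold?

Input is 8 dB above T (since output overshoot × R = input overshoot: (-21 − T)·8 = -14 − T gives T = -22 dBFS).
Check: -22 + (-14 − (-22))/8 = -22 + 1 = -21 dBFS. ✓

-22 dBFS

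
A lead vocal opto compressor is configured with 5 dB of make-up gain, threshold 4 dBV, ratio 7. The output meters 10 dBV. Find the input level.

11 dBV

Stripping the +5 dB make-up gives 5 dBV at the gain stage.
The compressed level sits 5 − 4 = 1 dB over threshold.
Input overshoot = R × output overshoot = 7 dB → input = 4 + 7 = 11 dBV.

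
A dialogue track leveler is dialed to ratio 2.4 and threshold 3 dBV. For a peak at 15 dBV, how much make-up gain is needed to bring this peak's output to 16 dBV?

8 dB

Overshoot 12 dB → 12/2.4 = 5 dB after compression, so the compressed level is 3 + 5 = 8 dBV.
Make-up = target − compressed = 16 − 8 = 8 dB.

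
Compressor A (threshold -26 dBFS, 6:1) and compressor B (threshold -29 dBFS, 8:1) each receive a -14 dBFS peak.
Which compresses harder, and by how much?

B, by 3.125 dB

A: GR = 12 − 12/6 = 10 dB.
B: GR = 15 − 15/8 = 13.125 dB.
B applies 3.125 dB more gain reduction.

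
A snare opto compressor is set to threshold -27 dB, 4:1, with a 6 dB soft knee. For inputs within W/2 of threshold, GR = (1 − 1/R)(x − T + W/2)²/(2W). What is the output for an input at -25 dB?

-26.5625 dB

x − T + W/2 = -25 − (-27) + 3 = 5.
GR = (1 − 1/4) × 5² / 12 = 0.75 × 25 / 12 = 1.5625 dB.
Output = -25 − 1.5625 = -26.5625 dB.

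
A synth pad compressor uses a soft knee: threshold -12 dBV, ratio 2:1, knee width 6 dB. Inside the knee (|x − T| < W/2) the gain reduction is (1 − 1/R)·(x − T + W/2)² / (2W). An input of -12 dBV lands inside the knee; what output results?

-12.375 dBV

x − T + W/2 = -12 − (-12) + 3 = 3.
GR = (1 − 1/2) × 3² / 12 = 0.5 × 9 / 12 = 0.375 dB.
Output = -12 − 0.375 = -12.375 dBV.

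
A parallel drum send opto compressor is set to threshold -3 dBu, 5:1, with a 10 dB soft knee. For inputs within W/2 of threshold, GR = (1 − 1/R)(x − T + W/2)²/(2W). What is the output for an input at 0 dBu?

x − T + W/2 = 0 − (-3) + 5 = 8.
GR = (1 − 1/5) × 8² / 20 = 0.8 × 64 / 20 = 2.56 dB.
Output = 0 − 2.56 = -2.56 dBu.

-2.56 dBu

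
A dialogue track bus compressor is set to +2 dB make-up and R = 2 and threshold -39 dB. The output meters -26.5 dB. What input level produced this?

Remove make-up: -26.5 − 2 = -28.5 dB.
The compressed level sits -28.5 − (-39) = 10.5 dB over threshold.
Input overshoot = R × output overshoot = 21 dB → input = -39 + 21 = -18 dB.

-18 dB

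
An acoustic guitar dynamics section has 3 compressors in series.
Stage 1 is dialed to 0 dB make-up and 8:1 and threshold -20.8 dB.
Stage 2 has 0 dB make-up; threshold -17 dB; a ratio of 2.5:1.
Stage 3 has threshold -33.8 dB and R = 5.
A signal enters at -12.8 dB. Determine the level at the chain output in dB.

Stage 1: 8 dB above -20.8 dB, reduced 8:1 to 1 dB above → -19.8 dB.
Stage 2: below threshold (-19.8 ≤ -17); passes unchanged; output -19.8 dB.
Stage 3: overshoot 14 dB → 14/5 = 2.8 dB → -31 dB.

-31 dB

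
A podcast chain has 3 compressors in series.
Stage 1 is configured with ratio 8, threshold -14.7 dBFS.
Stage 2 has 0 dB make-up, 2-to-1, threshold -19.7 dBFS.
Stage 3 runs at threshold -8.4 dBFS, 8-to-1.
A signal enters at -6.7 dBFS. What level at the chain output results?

Stage 1: 8 dB above -14.7 dBFS, reduced 8:1 to 1 dB above → -13.7 dBFS.
Stage 2: overshoot 6 dB → 6/2 = 3 dB → -16.7 dBFS.
Stage 3: -16.7 dBFS is at or below the -8.4 dBFS threshold — no compression; output -16.7 dBFS.

-16.7 dBFS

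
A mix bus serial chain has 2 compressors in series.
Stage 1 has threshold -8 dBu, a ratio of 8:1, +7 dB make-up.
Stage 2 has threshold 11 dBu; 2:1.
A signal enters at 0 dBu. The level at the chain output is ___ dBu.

0 dBu

Stage 1: 0 dBu is 8 dB over -8 dBu; at 8:1 that becomes 1 dB over, giving -7 dBu; +7 dB make-up → 0 dBu.
Stage 2: 0 dBu is at or below the 11 dBu threshold — no compression; output 0 dBu.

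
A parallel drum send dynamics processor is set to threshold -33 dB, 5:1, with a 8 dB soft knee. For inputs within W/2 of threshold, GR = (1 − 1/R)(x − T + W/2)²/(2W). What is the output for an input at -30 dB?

-32.45 dB

x − T + W/2 = -30 − (-33) + 4 = 7.
GR = (1 − 1/5) × 7² / 16 = 0.8 × 49 / 16 = 2.45 dB.
Output = -30 − 2.45 = -32.45 dB.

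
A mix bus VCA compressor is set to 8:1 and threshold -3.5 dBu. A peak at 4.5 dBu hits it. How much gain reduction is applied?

Overshoot = 4.5 − (-3.5) = 8 dB.
A 8:1 ratio leaves 1 dB of that excess.
So the signal is attenuated by 8 − 1 = 7 dB.

7 dB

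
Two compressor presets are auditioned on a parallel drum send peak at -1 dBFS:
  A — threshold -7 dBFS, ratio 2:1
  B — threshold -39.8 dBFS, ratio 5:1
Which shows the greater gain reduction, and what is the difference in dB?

A: GR = 6 − 6/2 = 3 dB.
B: GR = 38.8 − 38.8/5 = 31.04 dB.
B applies 28.04 dB more gain reduction.

B, by 28.04 dB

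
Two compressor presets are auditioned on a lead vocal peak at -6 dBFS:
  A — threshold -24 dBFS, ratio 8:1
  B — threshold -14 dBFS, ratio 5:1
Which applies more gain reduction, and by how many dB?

A: GR = 18 − 18/8 = 15.75 dB.
B: GR = 8 − 8/5 = 6.4 dB.
A reduces 9.35 dB more.

A, by 9.35 dB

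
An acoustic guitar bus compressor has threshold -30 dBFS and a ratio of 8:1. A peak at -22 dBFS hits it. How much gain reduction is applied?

7 dB

The signal is 8 dB above threshold.
A 8:1 ratio leaves 1 dB of that excess.
So the signal is attenuated by 8 − 1 = 7 dB.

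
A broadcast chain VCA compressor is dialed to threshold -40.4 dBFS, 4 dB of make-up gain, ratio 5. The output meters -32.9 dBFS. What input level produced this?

Before make-up, the level was -32.9 − 4 = -36.9 dBFS.
Post-compression overshoot = -36.9 − (-40.4) = 3.5 dB.
Undo the ratio: input overshoot = 3.5 × 5 = 17.5 dB, giving input = -22.9 dBFS.

-22.9 dBFS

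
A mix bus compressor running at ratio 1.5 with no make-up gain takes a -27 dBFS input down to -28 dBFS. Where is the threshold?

Let T be the threshold. Output overshoot = (input overshoot)/R, so -28 − T = (-27 − T)/1.5.
1.5·(-28 − T) = -27 − T → 0.5·T = -42 − (-27) = -15.
T = -15/0.5 = -30 dBFS.

-30 dBFS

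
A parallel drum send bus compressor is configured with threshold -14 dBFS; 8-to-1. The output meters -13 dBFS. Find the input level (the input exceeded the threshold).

-6 dBFS

Post-compression overshoot = -13 − (-14) = 1 dB.
Input overshoot = R × output overshoot = 8 dB → input = -14 + 8 = -6 dBFS.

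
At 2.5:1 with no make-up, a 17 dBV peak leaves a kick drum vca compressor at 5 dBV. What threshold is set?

-3 dBV

Gain reduction = 17 − 5 = 12 dB; output overshoot = GR / (R − 1) = 12 / 1.5 = 8 dB.
Threshold = output − output overshoot = 5 − 8 = -3 dBV.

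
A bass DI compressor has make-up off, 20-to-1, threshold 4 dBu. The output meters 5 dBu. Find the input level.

24 dBu

The compressed level sits 5 − 4 = 1 dB over threshold.
Input overshoot = R × output overshoot = 20 dB → input = 4 + 20 = 24 dBu.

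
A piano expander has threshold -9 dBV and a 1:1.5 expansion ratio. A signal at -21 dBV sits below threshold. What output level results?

The input is 12 dB below the -9 dBV threshold.
A 1:1.5 expander multiplies undershoot by 1.5: 12 × 1.5 = 18 dB below threshold.
Output = -9 − 18 = -27 dBV.

-27 dBV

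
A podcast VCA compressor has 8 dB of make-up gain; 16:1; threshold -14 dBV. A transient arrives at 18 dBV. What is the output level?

The input is 32 dB above the -14 dBV threshold.
The 32 dB excess becomes 2 dB after 16:1 reduction.
Output = -14 + 2 = -12 dBV; make-up adds 8 dB, giving -4 dBV.

-4 dBV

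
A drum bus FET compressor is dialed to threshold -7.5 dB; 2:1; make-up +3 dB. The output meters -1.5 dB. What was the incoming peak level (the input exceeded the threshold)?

Remove make-up: -1.5 − 3 = -4.5 dB.
The compressed level sits -4.5 − (-7.5) = 3 dB over threshold.
Input overshoot = R × output overshoot = 6 dB → input = -7.5 + 6 = -1.5 dB.

-1.5 dB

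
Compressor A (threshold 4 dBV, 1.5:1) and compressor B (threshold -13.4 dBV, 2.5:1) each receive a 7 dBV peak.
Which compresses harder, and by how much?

B, by 11.24 dB

A: 3 dB over, compressed to 2 dB over, so 1 dB of GR.
B: 20.4 dB over, compressed to 8.16 dB over, so 12.24 dB of GR.
B reduces 11.24 dB more.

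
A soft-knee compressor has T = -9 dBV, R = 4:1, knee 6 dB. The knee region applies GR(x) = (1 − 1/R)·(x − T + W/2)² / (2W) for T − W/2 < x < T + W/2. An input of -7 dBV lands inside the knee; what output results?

x − T + W/2 = -7 − (-9) + 3 = 5.
GR = (1 − 1/4) × 5² / 12 = 0.75 × 25 / 12 = 1.5625 dB.
Output = -7 − 1.5625 = -8.5625 dBV.

-8.5625 dBV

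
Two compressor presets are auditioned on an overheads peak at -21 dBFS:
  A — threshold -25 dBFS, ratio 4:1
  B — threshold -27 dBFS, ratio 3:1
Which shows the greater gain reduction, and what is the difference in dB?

A: 4 dB over, compressed to 1 dB over, so 3 dB of GR.
B: 6 dB over, compressed to 2 dB over, so 4 dB of GR.
Difference: 1 dB in favour of B.

B, by 1 dB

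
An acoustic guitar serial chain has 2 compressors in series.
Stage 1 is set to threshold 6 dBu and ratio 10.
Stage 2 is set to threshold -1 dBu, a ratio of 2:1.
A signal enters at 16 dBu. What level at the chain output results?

3 dBu

Stage 1: overshoot 10 dB → 10/10 = 1 dB → 7 dBu.
Stage 2: overshoot 8 dB → 8/2 = 4 dB → 3 dBu.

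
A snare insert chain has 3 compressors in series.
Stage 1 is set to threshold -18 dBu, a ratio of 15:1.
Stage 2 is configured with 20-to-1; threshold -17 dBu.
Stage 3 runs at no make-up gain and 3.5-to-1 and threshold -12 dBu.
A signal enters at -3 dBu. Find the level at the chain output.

-17 dBu

Stage 1: overshoot 15 dB → 15/15 = 1 dB → -17 dBu.
Stage 2: below threshold (-17 ≤ -17); passes unchanged; output -17 dBu.
Stage 3: -17 dBu ≤ -12 dBu, so stage 3 doesn't engage; output -17 dBu.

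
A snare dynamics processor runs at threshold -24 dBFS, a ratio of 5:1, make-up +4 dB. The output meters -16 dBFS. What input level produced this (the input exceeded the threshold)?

Before make-up, the level was -16 − 4 = -20 dBFS.
The compressed level sits -20 − (-24) = 4 dB over threshold.
Before 5:1 compression the overshoot was 4 × 5 = 20 dB, so input = -24 + 20 = -4 dBFS.

-4 dBFS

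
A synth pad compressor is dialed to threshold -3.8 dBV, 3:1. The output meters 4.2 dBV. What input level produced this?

Post-compression overshoot = 4.2 − (-3.8) = 8 dB.
Input overshoot = R × output overshoot = 24 dB → input = -3.8 + 24 = 20.2 dBV.

20.2 dBV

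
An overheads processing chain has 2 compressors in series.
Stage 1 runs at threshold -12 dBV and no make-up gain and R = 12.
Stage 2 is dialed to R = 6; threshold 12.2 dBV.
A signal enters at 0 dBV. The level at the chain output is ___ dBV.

-11 dBV

Stage 1: overshoot 12 dB → 12/12 = 1 dB → -11 dBV.
Stage 2: -11 dBV is at or below the 12.2 dBV threshold — no compression; output -11 dBV.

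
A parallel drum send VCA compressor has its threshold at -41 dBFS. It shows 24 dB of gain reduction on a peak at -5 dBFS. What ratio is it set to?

Input overshoot = -5 − (-41) = 36 dB.
Output overshoot = 36 − 24 = 12 dB.
Ratio = input overshoot / output overshoot = 36 / 12 = 3.

3:1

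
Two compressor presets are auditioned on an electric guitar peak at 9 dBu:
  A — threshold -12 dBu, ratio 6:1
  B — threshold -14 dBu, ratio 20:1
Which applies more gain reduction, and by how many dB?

A: overshoot 21 dB → output overshoot 3.5 dB → GR 17.5 dB.
B: overshoot 23 dB → output overshoot 1.15 dB → GR 21.85 dB.
B reduces 4.35 dB more.

B, by 4.35 dB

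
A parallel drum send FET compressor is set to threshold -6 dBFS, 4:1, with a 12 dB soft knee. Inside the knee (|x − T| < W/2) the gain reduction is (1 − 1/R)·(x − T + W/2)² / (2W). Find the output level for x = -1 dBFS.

-4.78125 dBFS

x − T + W/2 = -1 − (-6) + 6 = 11.
GR = (1 − 1/4) × 11² / 24 = 0.75 × 121 / 24 = 3.78125 dB.
Output = -1 − 3.78125 = -4.78125 dBFS.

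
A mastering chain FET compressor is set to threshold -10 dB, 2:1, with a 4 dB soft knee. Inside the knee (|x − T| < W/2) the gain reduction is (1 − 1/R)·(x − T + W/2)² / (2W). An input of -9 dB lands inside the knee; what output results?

x − T + W/2 = -9 − (-10) + 2 = 3.
GR = (1 − 1/2) × 3² / 8 = 0.5 × 9 / 8 = 0.5625 dB.
Output = -9 − 0.5625 = -9.5625 dB.

-9.5625 dB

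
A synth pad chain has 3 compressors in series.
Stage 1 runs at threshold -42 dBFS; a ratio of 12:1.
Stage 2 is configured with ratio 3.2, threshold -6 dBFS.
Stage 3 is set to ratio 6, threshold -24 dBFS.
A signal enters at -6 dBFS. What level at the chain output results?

-39 dBFS

Stage 1: -6 dBFS is 36 dB over -42 dBFS; at 12:1 that becomes 3 dB over, giving -39 dBFS.
Stage 2: below threshold (-39 ≤ -6); passes unchanged; output -39 dBFS.
Stage 3: -39 dBFS ≤ -24 dBFS, so stage 3 doesn't engage; output -39 dBFS.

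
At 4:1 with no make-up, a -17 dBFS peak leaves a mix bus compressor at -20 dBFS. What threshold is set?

Let T be the threshold. Output overshoot = (input overshoot)/R, so -20 − T = (-17 − T)/4.
4·(-20 − T) = -17 − T → 3·T = -80 − (-17) = -63.
T = -63/3 = -21 dBFS.

-21 dBFS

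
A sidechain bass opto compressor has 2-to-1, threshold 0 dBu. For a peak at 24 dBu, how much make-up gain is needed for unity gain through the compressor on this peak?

The peak compresses to 0 + 24/2 = 12 dBu.
To reach 24 dBu requires 24 − 12 = 12 dB of make-up.

12 dB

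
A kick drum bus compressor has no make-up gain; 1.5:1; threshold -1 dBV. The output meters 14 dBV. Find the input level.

21.5 dBV

That's 15 dB above the -1 dBV threshold.
Input overshoot = R × output overshoot = 22.5 dB → input = -1 + 22.5 = 21.5 dBV.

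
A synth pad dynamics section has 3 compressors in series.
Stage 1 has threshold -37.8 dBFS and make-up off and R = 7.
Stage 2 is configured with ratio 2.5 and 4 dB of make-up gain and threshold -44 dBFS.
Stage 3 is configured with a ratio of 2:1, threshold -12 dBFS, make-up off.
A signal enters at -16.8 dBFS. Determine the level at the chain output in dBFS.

Stage 1: overshoot 21 dB → 21/7 = 3 dB → -34.8 dBFS.
Stage 2: overshoot 9.2 dB → 9.2/2.5 = 3.68 dB → -40.32 dBFS; +4 dB make-up → -36.32 dBFS.
Stage 3: below threshold (-36.32 ≤ -12); passes unchanged; output -36.32 dBFS.

-36.32 dBFS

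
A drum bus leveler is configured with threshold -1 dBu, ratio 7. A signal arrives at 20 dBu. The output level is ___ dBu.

2 dBu

20 dBu sits 21 dB over threshold.
The 21 dB excess becomes 3 dB after 7:1 reduction.
Output = -1 + 3 = 2 dBu.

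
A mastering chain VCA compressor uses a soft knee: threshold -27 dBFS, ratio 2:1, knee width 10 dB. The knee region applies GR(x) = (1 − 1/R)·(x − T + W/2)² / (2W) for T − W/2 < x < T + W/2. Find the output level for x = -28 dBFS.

x − T + W/2 = -28 − (-27) + 5 = 4.
GR = (1 − 1/2) × 4² / 20 = 0.5 × 16 / 20 = 0.4 dB.
Output = -28 − 0.4 = -28.4 dBFS.

-28.4 dBFS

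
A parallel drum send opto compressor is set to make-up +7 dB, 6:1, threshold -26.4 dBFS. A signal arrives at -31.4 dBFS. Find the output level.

-24.4 dBFS

-31.4 dBFS is 5 dB below the -26.4 dBFS threshold, so no gain reduction is applied.
Make-up gain adds 7 dB: -31.4 + 7 = -24.4 dBFS.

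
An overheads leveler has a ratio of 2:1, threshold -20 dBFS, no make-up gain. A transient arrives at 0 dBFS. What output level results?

The input is 20 dB above the -20 dBFS threshold.
The 20 dB excess becomes 10 dB after 2:1 reduction.
Output = -20 + 10 = -10 dBFS.

-10 dBFS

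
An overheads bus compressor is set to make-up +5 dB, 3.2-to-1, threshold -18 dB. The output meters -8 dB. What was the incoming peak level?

-2 dB

Remove make-up: -8 − 5 = -13 dB.
The compressed level sits -13 − (-18) = 5 dB over threshold.
Before 3.2:1 compression the overshoot was 5 × 3.2 = 16 dB, so input = -18 + 16 = -2 dB.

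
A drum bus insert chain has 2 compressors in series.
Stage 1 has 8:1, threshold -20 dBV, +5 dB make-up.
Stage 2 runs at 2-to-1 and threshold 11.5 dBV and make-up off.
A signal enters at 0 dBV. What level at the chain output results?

-12.5 dBV

Stage 1: 0 dBV is 20 dB over -20 dBV; at 8:1 that becomes 2.5 dB over, giving -17.5 dBV; +5 dB make-up → -12.5 dBV.
Stage 2: -12.5 dBV is at or below the 11.5 dBV threshold — no compression; output -12.5 dBV.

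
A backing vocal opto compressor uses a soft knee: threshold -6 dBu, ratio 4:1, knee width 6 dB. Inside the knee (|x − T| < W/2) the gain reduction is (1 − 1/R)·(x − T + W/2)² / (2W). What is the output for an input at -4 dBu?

x − T + W/2 = -4 − (-6) + 3 = 5.
GR = (1 − 1/4) × 5² / 12 = 0.75 × 25 / 12 = 1.5625 dB.
Output = -4 − 1.5625 = -5.5625 dBu.

-5.5625 dBu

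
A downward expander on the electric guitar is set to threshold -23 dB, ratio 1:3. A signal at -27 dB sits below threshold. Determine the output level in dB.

Below threshold, a 1:3 expander applies gain = (3−1)×(T − x) of attenuation.
(3−1) × 4 = 8 dB, so output = -27 − 8 = -35 dB.

-35 dB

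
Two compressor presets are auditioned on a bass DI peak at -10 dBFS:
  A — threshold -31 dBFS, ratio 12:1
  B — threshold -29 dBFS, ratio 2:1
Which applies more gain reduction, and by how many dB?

A: 21 dB over, compressed to 1.75 dB over, so 19.25 dB of GR.
B: 19 dB over, compressed to 9.5 dB over, so 9.5 dB of GR.
A applies 9.75 dB more gain reduction.

A, by 9.75 dB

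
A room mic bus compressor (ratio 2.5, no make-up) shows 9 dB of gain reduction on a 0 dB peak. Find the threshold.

-15 dB

Let T be the threshold. Output overshoot = (input overshoot)/R, so -9 − T = (0 − T)/2.5.
2.5·(-9 − T) = 0 − T → 1.5·T = -22.5 − 0 = -22.5.
T = -22.5/1.5 = -15 dB.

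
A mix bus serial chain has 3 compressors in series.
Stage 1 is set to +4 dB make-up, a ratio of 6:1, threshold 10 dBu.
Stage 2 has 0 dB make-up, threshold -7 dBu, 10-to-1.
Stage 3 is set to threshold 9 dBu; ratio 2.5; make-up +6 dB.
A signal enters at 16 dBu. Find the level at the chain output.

Stage 1: overshoot 6 dB → 6/6 = 1 dB → 11 dBu; +4 dB make-up → 15 dBu.
Stage 2: overshoot 22 dB → 22/10 = 2.2 dB → -4.8 dBu.
Stage 3: below threshold (-4.8 ≤ 9); passes unchanged; make-up brings it to 1.2 dBu.

1.2 dBu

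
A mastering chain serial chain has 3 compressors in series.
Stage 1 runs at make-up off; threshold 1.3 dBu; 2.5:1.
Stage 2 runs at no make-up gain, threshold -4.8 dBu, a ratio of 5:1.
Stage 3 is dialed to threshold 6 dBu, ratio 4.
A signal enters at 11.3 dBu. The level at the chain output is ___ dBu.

Stage 1: overshoot 10 dB → 10/2.5 = 4 dB → 5.3 dBu.
Stage 2: 5.3 dBu is 10.1 dB over -4.8 dBu; at 5:1 that becomes 2.02 dB over, giving -2.78 dBu.
Stage 3: -2.78 dBu is at or below the 6 dBu threshold — no compression; output -2.78 dBu.

-2.78 dBu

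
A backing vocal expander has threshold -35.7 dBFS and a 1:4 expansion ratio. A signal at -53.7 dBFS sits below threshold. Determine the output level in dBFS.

-107.7 dBFS

Undershoot = (-35.7) − (-53.7) = 18 dB.
At 1:4, that expands to 72 dB under threshold.
Output = -35.7 − 72 = -107.7 dBFS.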